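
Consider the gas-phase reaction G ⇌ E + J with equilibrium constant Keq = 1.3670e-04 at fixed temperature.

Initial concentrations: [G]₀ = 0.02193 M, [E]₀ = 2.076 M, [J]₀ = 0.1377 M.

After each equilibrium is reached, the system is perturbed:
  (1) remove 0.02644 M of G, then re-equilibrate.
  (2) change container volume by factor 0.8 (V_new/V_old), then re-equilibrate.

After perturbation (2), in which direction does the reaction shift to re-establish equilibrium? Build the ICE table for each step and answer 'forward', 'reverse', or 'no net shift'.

Direction: reverse

Q₀ = 13.04 vs Keq = 1.3670e-04 ⇒ Q>K, reverse
Step 1:
                  G         E         J
  init      0.02193     2.076    0.1377
  Δ          0.1377   -0.1377   -0.1377
  eq         0.1596     1.938 1.1257e-05
  solve Keq expr → x = -0.1377; check Q = 1.3670e-04
Then remove 0.02644 M of G.
Step 2:
                  G         E         J
  init       0.1332     1.938 1.1257e-05
  Δ       1.8645e-06 -1.8645e-06 -1.8645e-06
  eq         0.1332     1.938 9.3926e-06
  solve Keq expr → x = -1.8645e-06; check Q = 1.3670e-04
Then change container volume by factor 0.8 (V_new/V_old).
Step 3:
                  G         E         J
  init       0.1665     2.423 1.1741e-05
  Δ       2.3480e-06 -2.3480e-06 -2.3480e-06
  eq         0.1665     2.423 9.3928e-06
  solve Keq expr → x = -2.3480e-06; check Q = 1.3670e-04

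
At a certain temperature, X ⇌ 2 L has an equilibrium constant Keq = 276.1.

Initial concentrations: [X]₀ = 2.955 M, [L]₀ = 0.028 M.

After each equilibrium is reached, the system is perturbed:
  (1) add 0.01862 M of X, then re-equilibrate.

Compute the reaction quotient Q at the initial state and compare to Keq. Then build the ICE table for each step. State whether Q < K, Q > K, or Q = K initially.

Q₀ = 2.6531e-04 vs Keq = 276.1 ⇒ Q<K, forward
Step 1:
                    X           L
  I             2.955       0.028
  C            -2.837       5.674
  E            0.1178       5.702
  solve Keq expr → x = 2.837; check Q = 276.1
Then add 0.01862 M of X.
Step 2:
                    X           L
  I            0.1364       5.702
  C           -0.0172     0.03439
  E            0.1192       5.737
  solve Keq expr → x = 0.0172; check Q = 276.1

Q₀ = 2.6531e-04; Q < K (proceeds forward)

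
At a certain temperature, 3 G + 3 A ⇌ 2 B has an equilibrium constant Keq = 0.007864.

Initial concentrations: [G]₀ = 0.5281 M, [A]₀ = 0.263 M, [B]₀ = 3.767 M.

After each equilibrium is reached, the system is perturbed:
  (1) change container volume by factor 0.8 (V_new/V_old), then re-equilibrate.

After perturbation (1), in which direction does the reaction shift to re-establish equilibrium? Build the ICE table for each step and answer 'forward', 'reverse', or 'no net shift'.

Direction: forward

Q₀ = 5296 vs Keq = 0.007864 ⇒ Q>K, reverse
Step 1:
                   G          A          B
  I           0.5281      0.263      3.767
  C            2.484      2.484     -1.656
  E            3.012      2.747      2.111
  solve Keq expr → x = -0.828; check Q = 0.007864
Then change container volume by factor 0.8 (V_new/V_old).
Step 2:
                   G          A          B
  I            3.765      3.434      2.639
  C          -0.3964    -0.3964     0.2643
  E            3.369      3.038      2.903
  solve Keq expr → x = 0.1321; check Q = 0.007864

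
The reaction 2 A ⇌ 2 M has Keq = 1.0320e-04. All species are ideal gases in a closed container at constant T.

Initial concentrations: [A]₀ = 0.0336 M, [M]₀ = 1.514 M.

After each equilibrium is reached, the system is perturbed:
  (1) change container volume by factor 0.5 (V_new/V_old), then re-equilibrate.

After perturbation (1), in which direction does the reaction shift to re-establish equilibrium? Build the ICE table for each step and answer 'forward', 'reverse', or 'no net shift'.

Q₀ = 2030 vs Keq = 1.0320e-04 ⇒ Q>K, reverse
Step 1:
                  A         M
  init       0.0336     1.514
  Δ           1.498    -1.498
  eq          1.532   0.01556
  solve Keq expr → x = -0.7492; check Q = 1.0320e-04
Then change container volume by factor 0.5 (V_new/V_old).
Step 2:
                  A         M
  init        3.064   0.03113
  Δ               0         0
  eq          3.064   0.03113
  solve Keq expr → x = 0; check Q = 1.0320e-04

Direction: no net shift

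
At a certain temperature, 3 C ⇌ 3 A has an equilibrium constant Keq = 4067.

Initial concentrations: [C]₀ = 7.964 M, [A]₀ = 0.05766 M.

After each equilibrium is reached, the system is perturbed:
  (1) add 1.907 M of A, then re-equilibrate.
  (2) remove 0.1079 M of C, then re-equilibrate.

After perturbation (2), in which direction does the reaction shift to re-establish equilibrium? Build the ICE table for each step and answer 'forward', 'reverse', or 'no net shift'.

Q₀ = 3.7952e-07 vs Keq = 4067 ⇒ Q<K, forward
Step 1:
                    C           A
  init          7.964     0.05766
  Δ            -7.491       7.491
  eq           0.4729       7.549
  solve Keq expr → x = 2.497; check Q = 4067
Then add 1.907 M of A.
Step 2:
                    C           A
  init         0.4729       9.456
  Δ            0.1124     -0.1124
  eq           0.5853       9.343
  solve Keq expr → x = -0.03748; check Q = 4067
Then remove 0.1079 M of C.
Step 3:
                    C           A
  init         0.4774       9.343
  Δ            0.1015     -0.1015
  eq            0.579       9.242
  solve Keq expr → x = -0.03385; check Q = 4067

Direction: reverse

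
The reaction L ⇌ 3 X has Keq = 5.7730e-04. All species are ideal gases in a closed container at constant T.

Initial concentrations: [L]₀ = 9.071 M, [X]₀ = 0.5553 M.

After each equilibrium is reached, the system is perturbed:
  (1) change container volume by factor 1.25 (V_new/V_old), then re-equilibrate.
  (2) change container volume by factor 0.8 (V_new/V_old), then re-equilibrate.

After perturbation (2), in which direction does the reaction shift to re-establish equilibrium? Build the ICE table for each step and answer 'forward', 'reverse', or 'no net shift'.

Q₀ = 0.01888 vs Keq = 5.7730e-04 ⇒ Q>K, reverse
Step 1:
                   L          X
  I            9.071     0.5553
  C           0.1269    -0.3808
  E            9.198     0.1745
  solve Keq expr → x = -0.1269; check Q = 5.7730e-04
Then change container volume by factor 1.25 (V_new/V_old).
Step 2:
                   L          X
  I            7.358     0.1396
  C        -0.007444    0.02233
  E            7.351     0.1619
  solve Keq expr → x = 0.007444; check Q = 5.7730e-04
Then change container volume by factor 0.8 (V_new/V_old).
Step 3:
                   L          X
  I            9.189     0.2024
  C         0.009305   -0.02791
  E            9.198     0.1745
  solve Keq expr → x = -0.009305; check Q = 5.7730e-04

Direction: reverse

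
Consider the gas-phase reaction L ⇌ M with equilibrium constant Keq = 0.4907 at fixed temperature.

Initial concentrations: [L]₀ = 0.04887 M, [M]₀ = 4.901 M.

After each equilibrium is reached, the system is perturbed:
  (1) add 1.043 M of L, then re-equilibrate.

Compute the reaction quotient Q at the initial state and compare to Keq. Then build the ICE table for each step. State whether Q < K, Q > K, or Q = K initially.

Q₀ = 100.3 vs Keq = 0.4907 ⇒ Q>K, reverse
Step 1:
                   L          M
  init       0.04887      4.901
  Δ            3.272     -3.272
  eq           3.321      1.629
  solve Keq expr → x = -3.272; check Q = 0.4907
Then add 1.043 M of L.
Step 2:
                   L          M
  init         4.364      1.629
  Δ          -0.3433     0.3433
  eq            4.02      1.973
  solve Keq expr → x = 0.3433; check Q = 0.4907

Q₀ = 100.3; Q > K (proceeds reverse)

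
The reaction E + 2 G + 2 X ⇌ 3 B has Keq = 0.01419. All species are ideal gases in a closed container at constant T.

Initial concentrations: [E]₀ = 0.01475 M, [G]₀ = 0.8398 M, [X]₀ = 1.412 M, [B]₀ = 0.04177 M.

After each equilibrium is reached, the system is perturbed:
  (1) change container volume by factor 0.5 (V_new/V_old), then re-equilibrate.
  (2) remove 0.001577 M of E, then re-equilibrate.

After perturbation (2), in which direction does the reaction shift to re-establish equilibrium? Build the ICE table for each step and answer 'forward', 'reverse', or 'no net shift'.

Q₀ = 0.003514 vs Keq = 0.01419 ⇒ Q<K, forward
Step 1:
                    E           G           X           B
  Initial     0.01475      0.8398       1.412     0.04177
  Change    -0.005086    -0.01017    -0.01017     0.01526
  Equil      0.009664      0.8296       1.402     0.05703
  solve Keq expr → x = 0.005086; check Q = 0.01419
Then change container volume by factor 0.5 (V_new/V_old).
Step 2:
                    E           G           X           B
  Initial     0.01933       1.659       2.804      0.1141
  Change    -0.009525    -0.01905    -0.01905     0.02857
  Equil      0.009803        1.64       2.785      0.1426
  solve Keq expr → x = 0.009525; check Q = 0.01419
Then remove 0.001577 M of E.
Step 3:
                    E           G           X           B
  Initial    0.008226        1.64       2.785      0.1426
  Change   9.6054e-04    0.001921    0.001921   -0.002882
  Equil      0.009186       1.642       2.787      0.1398
  solve Keq expr → x = -9.6054e-04; check Q = 0.01419

Direction: reverse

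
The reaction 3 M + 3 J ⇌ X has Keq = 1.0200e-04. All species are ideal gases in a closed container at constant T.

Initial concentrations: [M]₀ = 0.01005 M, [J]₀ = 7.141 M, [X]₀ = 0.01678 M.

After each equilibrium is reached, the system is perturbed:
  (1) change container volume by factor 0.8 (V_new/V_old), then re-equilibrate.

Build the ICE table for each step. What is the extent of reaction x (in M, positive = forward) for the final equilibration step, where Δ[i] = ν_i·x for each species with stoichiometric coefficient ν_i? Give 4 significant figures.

Q₀ = 45.4 vs Keq = 1.0200e-04 ⇒ Q>K, reverse
Step 1:
                    M           J           X
  Initial     0.01005       7.141     0.01678
  Change      0.05031     0.05031    -0.01677
  Equil       0.06036       7.191  8.3441e-06
  solve Keq expr → x = -0.01677; check Q = 1.0200e-04
Then change container volume by factor 0.8 (V_new/V_old).
Step 2:
                    M           J           X
  Initial     0.07546       8.989  1.0430e-05
  Change  -6.3956e-05 -6.3956e-05  2.1319e-05
  Equil       0.07539       8.989  3.1749e-05
  solve Keq expr → x = 2.1319e-05; check Q = 1.0200e-04

x = 2.1319e-05 M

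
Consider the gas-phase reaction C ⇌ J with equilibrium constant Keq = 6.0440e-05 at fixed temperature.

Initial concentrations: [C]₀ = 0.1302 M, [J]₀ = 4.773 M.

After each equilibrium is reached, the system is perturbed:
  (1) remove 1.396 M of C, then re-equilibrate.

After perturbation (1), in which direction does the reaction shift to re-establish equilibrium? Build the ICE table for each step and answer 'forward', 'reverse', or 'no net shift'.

Direction: reverse

Q₀ = 36.66 vs Keq = 6.0440e-05 ⇒ Q>K, reverse
Step 1:
                   C          J
  Initial     0.1302      4.773
  Change       4.773     -4.773
  Equil        4.903 2.9633e-04
  solve Keq expr → x = -4.773; check Q = 6.0440e-05
Then remove 1.396 M of C.
Step 2:
                   C          J
  Initial      3.507 2.9633e-04
  Change  8.4369e-05 -8.4369e-05
  Equil        3.507 2.1196e-04
  solve Keq expr → x = -8.4369e-05; check Q = 6.0440e-05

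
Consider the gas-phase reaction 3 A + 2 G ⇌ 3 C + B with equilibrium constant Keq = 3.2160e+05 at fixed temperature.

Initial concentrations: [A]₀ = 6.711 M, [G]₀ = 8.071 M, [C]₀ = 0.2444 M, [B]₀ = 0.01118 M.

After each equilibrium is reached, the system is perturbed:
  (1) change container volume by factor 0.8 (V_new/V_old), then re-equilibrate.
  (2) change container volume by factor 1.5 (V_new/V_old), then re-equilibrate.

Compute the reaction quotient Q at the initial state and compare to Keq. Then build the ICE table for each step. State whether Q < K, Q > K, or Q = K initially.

Q₀ = 8.2895e-09 vs Keq = 3.2160e+05 ⇒ Q<K, forward
Step 1:
                  A         G         C         B
  I           6.711     8.071    0.2444   0.01118
  C          -6.655    -4.437     6.655     2.218
  E         0.05566     3.634       6.9      2.23
  solve Keq expr → x = 2.218; check Q = 3.2160e+05
Then change container volume by factor 0.8 (V_new/V_old).
Step 2:
                  A         G         C         B
  I         0.06957     4.543     8.625     2.787
  C       -0.004907 -0.003271  0.004907  0.001636
  E         0.06467     4.539      8.63     2.789
  solve Keq expr → x = 0.001636; check Q = 3.2160e+05
Then change container volume by factor 1.5 (V_new/V_old).
Step 3:
                  A         G         C         B
  I         0.04311     3.026     5.753     1.859
  C        0.006124  0.004083 -0.006124 -0.002041
  E         0.04924      3.03     5.747     1.857
  solve Keq expr → x = -0.002041; check Q = 3.2160e+05

Q₀ = 8.2895e-09; Q < K (proceeds forward)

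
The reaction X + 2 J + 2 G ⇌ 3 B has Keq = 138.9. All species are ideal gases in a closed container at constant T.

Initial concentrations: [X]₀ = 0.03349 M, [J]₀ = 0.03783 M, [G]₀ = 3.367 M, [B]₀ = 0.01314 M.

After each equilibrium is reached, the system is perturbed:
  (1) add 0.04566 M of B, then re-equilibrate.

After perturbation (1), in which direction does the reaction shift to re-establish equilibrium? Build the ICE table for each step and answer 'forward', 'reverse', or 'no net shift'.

Q₀ = 0.004176 vs Keq = 138.9 ⇒ Q<K, forward
Step 1:
                   X          J          G          B
  Initial    0.03349    0.03783      3.367    0.01314
  Change    -0.01726   -0.03452   -0.03452    0.05179
  Equil      0.01623   0.003306      3.332    0.06493
  solve Keq expr → x = 0.01726; check Q = 138.9
Then add 0.04566 M of B.
Step 2:
                   X          J          G          B
  Initial    0.01623   0.003306      3.332     0.1106
  Change     0.00162   0.003239   0.003239  -0.004859
  Equil      0.01785   0.006546      3.336     0.1057
  solve Keq expr → x = -0.00162; check Q = 138.9

Direction: reverse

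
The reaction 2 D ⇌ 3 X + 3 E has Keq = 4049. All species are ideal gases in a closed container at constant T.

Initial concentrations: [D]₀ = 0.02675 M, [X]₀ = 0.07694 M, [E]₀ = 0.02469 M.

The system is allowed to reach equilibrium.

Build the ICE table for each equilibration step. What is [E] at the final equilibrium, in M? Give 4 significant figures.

Q₀ = 9.5801e-06 vs Keq = 4049 ⇒ Q<K, forward
Step 1:
                    D           X           E
  init        0.02675     0.07694     0.02469
  Δ          -0.02674     0.04011     0.04011
  eq       1.0381e-05       0.117      0.0648
  solve Keq expr → x = 0.01337; check Q = 4049

[E]_eq = 0.0648 M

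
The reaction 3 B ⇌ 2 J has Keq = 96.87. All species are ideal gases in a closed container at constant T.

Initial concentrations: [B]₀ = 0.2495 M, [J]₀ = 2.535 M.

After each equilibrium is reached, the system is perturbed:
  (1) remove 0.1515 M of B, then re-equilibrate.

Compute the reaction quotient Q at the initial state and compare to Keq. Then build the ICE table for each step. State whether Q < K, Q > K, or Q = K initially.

Q₀ = 413.8; Q > K (proceeds reverse)

Q₀ = 413.8 vs Keq = 96.87 ⇒ Q>K, reverse
Step 1:
                    B           J
  Initial      0.2495       2.535
  Change        0.145    -0.09664
  Equil        0.3945       2.438
  solve Keq expr → x = -0.04832; check Q = 96.87
Then remove 0.1515 M of B.
Step 2:
                    B           J
  Initial       0.243       2.438
  Change       0.1413    -0.09418
  Equil        0.3842       2.344
  solve Keq expr → x = -0.04709; check Q = 96.87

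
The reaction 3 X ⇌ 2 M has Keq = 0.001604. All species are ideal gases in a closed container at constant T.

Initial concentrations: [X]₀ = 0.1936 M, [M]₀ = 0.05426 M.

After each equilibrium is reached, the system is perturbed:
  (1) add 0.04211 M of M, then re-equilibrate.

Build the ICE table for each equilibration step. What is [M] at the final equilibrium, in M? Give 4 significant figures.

Q₀ = 0.4057 vs Keq = 0.001604 ⇒ Q>K, reverse
Step 1:
                    X           M
  I            0.1936     0.05426
  C           0.07312    -0.04874
  E            0.2667    0.005517
  solve Keq expr → x = -0.02437; check Q = 0.001604
Then add 0.04211 M of M.
Step 2:
                    X           M
  I            0.2667     0.04763
  C           0.06021    -0.04014
  E            0.3269    0.007486
  solve Keq expr → x = -0.02007; check Q = 0.001604

[M]_eq = 0.007486 M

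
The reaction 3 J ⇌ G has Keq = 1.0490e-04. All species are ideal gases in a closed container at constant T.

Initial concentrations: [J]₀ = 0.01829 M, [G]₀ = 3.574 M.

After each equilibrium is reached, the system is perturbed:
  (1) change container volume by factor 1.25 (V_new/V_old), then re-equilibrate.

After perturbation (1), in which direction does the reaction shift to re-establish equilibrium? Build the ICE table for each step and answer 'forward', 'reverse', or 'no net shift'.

Q₀ = 5.8414e+05 vs Keq = 1.0490e-04 ⇒ Q>K, reverse
Step 1:
                   J          G
  Initial    0.01829      3.574
  Change       10.37     -3.456
  Equil        10.39     0.1176
  solve Keq expr → x = -3.456; check Q = 1.0490e-04
Then change container volume by factor 1.25 (V_new/V_old).
Step 2:
                   J          G
  Initial       8.31    0.09406
  Change      0.0953   -0.03177
  Equil        8.405    0.06229
  solve Keq expr → x = -0.03177; check Q = 1.0490e-04

Direction: reverse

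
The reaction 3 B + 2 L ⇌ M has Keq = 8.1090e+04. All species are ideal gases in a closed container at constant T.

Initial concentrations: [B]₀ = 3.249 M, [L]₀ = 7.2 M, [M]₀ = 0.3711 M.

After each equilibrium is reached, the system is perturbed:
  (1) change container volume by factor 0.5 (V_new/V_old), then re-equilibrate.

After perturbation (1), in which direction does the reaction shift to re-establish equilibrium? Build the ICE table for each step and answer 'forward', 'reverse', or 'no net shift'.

Q₀ = 2.0873e-04 vs Keq = 8.1090e+04 ⇒ Q<K, forward
Step 1:
                  B         L         M
  I           3.249       7.2    0.3711
  C           -3.24     -2.16      1.08
  E        0.008898      5.04     1.451
  solve Keq expr → x = 1.08; check Q = 8.1090e+04
Then change container volume by factor 0.5 (V_new/V_old).
Step 2:
                  B         L         M
  I          0.0178     10.08     2.902
  C        -0.01073 -0.007152  0.003576
  E        0.007069     10.07     2.906
  solve Keq expr → x = 0.003576; check Q = 8.1090e+04

Direction: forward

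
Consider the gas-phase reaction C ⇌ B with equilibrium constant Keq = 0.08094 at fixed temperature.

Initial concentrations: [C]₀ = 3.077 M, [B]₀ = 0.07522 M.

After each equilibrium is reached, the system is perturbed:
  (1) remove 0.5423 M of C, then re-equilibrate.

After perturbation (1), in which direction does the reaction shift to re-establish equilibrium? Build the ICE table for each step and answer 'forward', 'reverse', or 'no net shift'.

Direction: reverse

Q₀ = 0.02445 vs Keq = 0.08094 ⇒ Q<K, forward
Step 1:
                    C           B
  init          3.077     0.07522
  Δ           -0.1608      0.1608
  eq            2.916       0.236
  solve Keq expr → x = 0.1608; check Q = 0.08094
Then remove 0.5423 M of C.
Step 2:
                    C           B
  init          2.374       0.236
  Δ           0.04061    -0.04061
  eq            2.414      0.1954
  solve Keq expr → x = -0.04061; check Q = 0.08094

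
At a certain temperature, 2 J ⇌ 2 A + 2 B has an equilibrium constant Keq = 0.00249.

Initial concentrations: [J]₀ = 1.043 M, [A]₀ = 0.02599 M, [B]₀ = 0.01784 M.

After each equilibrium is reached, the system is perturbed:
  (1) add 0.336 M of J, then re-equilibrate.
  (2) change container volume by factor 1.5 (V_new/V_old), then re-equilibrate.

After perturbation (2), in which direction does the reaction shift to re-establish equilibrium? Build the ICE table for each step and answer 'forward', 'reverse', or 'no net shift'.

Direction: forward

Q₀ = 1.9762e-07 vs Keq = 0.00249 ⇒ Q<K, forward
Step 1:
                    J           A           B
  I             1.043     0.02599     0.01784
  C            -0.185       0.185       0.185
  E             0.858       0.211      0.2029
  solve Keq expr → x = 0.09252; check Q = 0.00249
Then add 0.336 M of J.
Step 2:
                    J           A           B
  I             1.194       0.211      0.2029
  C           -0.0337      0.0337      0.0337
  E              1.16      0.2447      0.2366
  solve Keq expr → x = 0.01685; check Q = 0.00249
Then change container volume by factor 1.5 (V_new/V_old).
Step 3:
                    J           A           B
  I            0.7735      0.1632      0.1577
  C          -0.03195     0.03195     0.03195
  E            0.7416      0.1951      0.1897
  solve Keq expr → x = 0.01597; check Q = 0.00249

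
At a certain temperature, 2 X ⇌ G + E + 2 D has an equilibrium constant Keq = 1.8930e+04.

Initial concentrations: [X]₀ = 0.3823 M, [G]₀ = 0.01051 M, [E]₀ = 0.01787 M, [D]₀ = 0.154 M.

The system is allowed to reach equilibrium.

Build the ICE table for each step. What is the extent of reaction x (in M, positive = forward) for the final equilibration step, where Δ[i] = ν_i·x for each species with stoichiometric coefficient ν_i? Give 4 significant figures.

Q₀ = 3.0476e-05 vs Keq = 1.8930e+04 ⇒ Q<K, forward
Step 1:
                   X          G          E          D
  I           0.3823    0.01051    0.01787      0.154
  C          -0.3815     0.1908     0.1908     0.3815
  E       7.9753e-04     0.2013     0.2086     0.5355
  solve Keq expr → x = 0.1908; check Q = 1.8930e+04

x = 0.1908 M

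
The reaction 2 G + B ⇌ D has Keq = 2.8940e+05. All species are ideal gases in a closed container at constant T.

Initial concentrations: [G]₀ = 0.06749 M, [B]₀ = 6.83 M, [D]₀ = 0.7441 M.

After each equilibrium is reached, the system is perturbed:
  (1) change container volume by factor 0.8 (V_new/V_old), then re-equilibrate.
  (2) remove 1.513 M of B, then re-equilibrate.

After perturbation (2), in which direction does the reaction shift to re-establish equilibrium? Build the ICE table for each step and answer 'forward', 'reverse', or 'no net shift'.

Q₀ = 23.92 vs Keq = 2.8940e+05 ⇒ Q<K, forward
Step 1:
                   G          B          D
  Initial    0.06749       6.83     0.7441
  Change    -0.06686   -0.03343    0.03343
  Equil   6.2873e-04      6.797     0.7775
  solve Keq expr → x = 0.03343; check Q = 2.8940e+05
Then change container volume by factor 0.8 (V_new/V_old).
Step 2:
                   G          B          D
  Initial 7.8591e-04      8.496     0.9719
  Change  -1.5715e-04 -7.8577e-05 7.8577e-05
  Equil   6.2876e-04      8.496      0.972
  solve Keq expr → x = 7.8577e-05; check Q = 2.8940e+05
Then remove 1.513 M of B.
Step 3:
                   G          B          D
  Initial 6.2876e-04      6.983      0.972
  Change  6.4769e-05 3.2385e-05 -3.2385e-05
  Equil   6.9353e-04      6.983      0.972
  solve Keq expr → x = -3.2385e-05; check Q = 2.8940e+05

Direction: reverse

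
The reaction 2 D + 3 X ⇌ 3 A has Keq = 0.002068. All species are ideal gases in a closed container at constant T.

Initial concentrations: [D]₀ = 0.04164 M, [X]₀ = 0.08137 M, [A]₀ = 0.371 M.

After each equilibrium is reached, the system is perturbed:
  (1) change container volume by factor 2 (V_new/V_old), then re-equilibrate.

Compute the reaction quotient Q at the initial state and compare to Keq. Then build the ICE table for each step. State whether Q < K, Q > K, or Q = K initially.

Q₀ = 5.4665e+04 vs Keq = 0.002068 ⇒ Q>K, reverse
Step 1:
                  D         X         A
  init      0.04164   0.08137     0.371
  Δ           0.232    0.3479   -0.3479
  eq         0.2736    0.4293   0.02305
  solve Keq expr → x = -0.116; check Q = 0.002068
Then change container volume by factor 2 (V_new/V_old).
Step 2:
                  D         X         A
  init       0.1368    0.2147   0.01153
  Δ        0.002688  0.004032 -0.004032
  eq         0.1395    0.2187  0.007494
  solve Keq expr → x = -0.001344; check Q = 0.002068

Q₀ = 5.4665e+04; Q > K (proceeds reverse)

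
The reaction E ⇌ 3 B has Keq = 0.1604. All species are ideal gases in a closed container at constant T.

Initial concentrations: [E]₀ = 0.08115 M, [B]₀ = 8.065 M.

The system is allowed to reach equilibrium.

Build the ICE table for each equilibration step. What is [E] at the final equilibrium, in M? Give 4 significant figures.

[E]_eq = 2.523 M

Q₀ = 6464 vs Keq = 0.1604 ⇒ Q>K, reverse
Step 1:
                  E         B
  init      0.08115     8.065
  Δ           2.442    -7.325
  eq          2.523    0.7397
  solve Keq expr → x = -2.442; check Q = 0.1604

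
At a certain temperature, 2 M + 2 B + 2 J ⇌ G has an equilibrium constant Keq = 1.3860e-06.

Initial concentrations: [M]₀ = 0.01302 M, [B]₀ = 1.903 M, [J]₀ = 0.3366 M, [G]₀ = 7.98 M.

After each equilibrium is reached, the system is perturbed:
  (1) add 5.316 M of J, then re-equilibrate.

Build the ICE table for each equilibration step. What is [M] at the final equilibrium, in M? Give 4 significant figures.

Q₀ = 1.1473e+05 vs Keq = 1.3860e-06 ⇒ Q>K, reverse
Step 1:
                  M         B         J         G
  init      0.01302     1.903    0.3366      7.98
  Δ           10.48     10.48     10.48    -5.241
  eq          10.49     12.38     10.82     2.739
  solve Keq expr → x = -5.241; check Q = 1.3860e-06
Then add 5.316 M of J.
Step 2:
                  M         B         J         G
  init        10.49     12.38     16.13     2.739
  Δ            -1.2      -1.2      -1.2    0.6001
  eq          9.294     11.18     14.93      3.34
  solve Keq expr → x = 0.6001; check Q = 1.3860e-06

[M]_eq = 9.294 M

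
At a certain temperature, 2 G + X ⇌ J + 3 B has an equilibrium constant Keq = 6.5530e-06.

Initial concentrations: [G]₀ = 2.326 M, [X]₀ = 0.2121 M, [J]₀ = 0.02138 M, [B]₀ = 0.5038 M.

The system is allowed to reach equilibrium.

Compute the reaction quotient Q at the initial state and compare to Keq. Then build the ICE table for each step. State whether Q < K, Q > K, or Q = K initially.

Q₀ = 0.002382 vs Keq = 6.5530e-06 ⇒ Q>K, reverse
Step 1:
                    G           X           J           B
  Initial       2.326      0.2121     0.02138      0.5038
  Change      0.04256     0.02128    -0.02128    -0.06384
  Equil         2.369      0.2334  1.0075e-04        0.44
  solve Keq expr → x = -0.02128; check Q = 6.5530e-06

Q₀ = 0.002382; Q > K (proceeds reverse)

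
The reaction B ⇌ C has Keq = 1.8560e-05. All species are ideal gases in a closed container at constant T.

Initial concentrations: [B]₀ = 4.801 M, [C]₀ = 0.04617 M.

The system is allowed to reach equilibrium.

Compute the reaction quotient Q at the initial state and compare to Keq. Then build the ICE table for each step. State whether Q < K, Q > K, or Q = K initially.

Q₀ = 0.009617 vs Keq = 1.8560e-05 ⇒ Q>K, reverse
Step 1:
                  B         C
  init        4.801   0.04617
  Δ         0.04608  -0.04608
  eq          4.847 8.9962e-05
  solve Keq expr → x = -0.04608; check Q = 1.8560e-05

Q₀ = 0.009617; Q > K (proceeds reverse)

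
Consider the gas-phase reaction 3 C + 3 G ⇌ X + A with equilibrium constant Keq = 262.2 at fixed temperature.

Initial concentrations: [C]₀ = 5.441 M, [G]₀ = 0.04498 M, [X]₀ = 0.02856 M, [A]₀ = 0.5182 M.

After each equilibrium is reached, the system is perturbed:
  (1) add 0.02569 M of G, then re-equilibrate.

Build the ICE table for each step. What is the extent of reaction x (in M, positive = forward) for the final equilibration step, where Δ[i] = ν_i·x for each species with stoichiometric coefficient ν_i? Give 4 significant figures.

x = 0.008363 M

Q₀ = 1.01 vs Keq = 262.2 ⇒ Q<K, forward
Step 1:
                  C         G         X         A
  Initial     5.441   0.04498   0.02856    0.5182
  Change   -0.03692  -0.03692   0.01231   0.01231
  Equil       5.404  0.008062   0.04087    0.5305
  solve Keq expr → x = 0.01231; check Q = 262.2
Then add 0.02569 M of G.
Step 2:
                  C         G         X         A
  Initial     5.404   0.03375   0.04087    0.5305
  Change   -0.02509  -0.02509  0.008363  0.008363
  Equil       5.379  0.008663   0.04923    0.5389
  solve Keq expr → x = 0.008363; check Q = 262.2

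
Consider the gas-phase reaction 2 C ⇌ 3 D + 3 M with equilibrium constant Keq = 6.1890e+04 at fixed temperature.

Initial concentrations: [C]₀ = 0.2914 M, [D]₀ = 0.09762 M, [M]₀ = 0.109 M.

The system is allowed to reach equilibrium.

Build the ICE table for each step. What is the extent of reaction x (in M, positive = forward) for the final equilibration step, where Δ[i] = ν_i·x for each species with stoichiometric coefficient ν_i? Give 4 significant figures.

Q₀ = 1.4188e-05 vs Keq = 6.1890e+04 ⇒ Q<K, forward
Step 1:
                  C         D         M
  Initial    0.2914   0.09762     0.109
  Change    -0.2908    0.4362    0.4362
  Equil   6.3096e-04    0.5338    0.5452
  solve Keq expr → x = 0.1454; check Q = 6.1890e+04

x = 0.1454 M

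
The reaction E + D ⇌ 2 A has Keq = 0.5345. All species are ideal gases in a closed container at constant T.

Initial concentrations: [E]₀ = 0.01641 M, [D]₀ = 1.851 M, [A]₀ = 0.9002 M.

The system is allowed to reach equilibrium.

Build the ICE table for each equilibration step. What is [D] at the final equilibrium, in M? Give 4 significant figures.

Q₀ = 26.68 vs Keq = 0.5345 ⇒ Q>K, reverse
Step 1:
                  E         D         A
  Initial   0.01641     1.851    0.9002
  Change     0.2041    0.2041   -0.4081
  Equil      0.2205     2.055    0.4921
  solve Keq expr → x = -0.2041; check Q = 0.5345

[D]_eq = 2.055 M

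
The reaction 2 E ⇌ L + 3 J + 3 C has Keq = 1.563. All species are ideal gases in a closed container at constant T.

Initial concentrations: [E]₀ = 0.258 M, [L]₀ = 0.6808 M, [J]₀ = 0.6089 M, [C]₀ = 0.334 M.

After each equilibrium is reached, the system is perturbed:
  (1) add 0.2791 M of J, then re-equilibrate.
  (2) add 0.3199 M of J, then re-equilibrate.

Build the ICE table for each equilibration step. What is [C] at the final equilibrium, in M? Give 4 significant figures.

[C]_eq = 0.3842 M

Q₀ = 0.08603 vs Keq = 1.563 ⇒ Q<K, forward
Step 1:
                  E         L         J         C
  Initial     0.258    0.6808    0.6089     0.334
  Change    -0.1026    0.0513    0.1539    0.1539
  Equil      0.1554    0.7321    0.7628    0.4879
  solve Keq expr → x = 0.0513; check Q = 1.563
Then add 0.2791 M of J.
Step 2:
                  E         L         J         C
  Initial    0.1554    0.7321     1.042    0.4879
  Change    0.03532  -0.01766  -0.05298  -0.05298
  Equil      0.1907    0.7144    0.9889    0.4349
  solve Keq expr → x = -0.01766; check Q = 1.563
Then add 0.3199 M of J.
Step 3:
                  E         L         J         C
  Initial    0.1907    0.7144     1.309    0.4349
  Change    0.03381   -0.0169  -0.05071  -0.05071
  Equil      0.2245    0.6975     1.258    0.3842
  solve Keq expr → x = -0.0169; check Q = 1.563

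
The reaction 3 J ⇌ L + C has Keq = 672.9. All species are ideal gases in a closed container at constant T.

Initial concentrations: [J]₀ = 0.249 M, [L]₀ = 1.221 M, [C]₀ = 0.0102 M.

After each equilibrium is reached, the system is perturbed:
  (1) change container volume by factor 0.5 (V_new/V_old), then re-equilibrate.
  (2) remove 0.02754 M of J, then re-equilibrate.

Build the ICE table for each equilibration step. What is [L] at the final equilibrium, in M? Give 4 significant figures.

Q₀ = 0.8067 vs Keq = 672.9 ⇒ Q<K, forward
Step 1:
                   J          L          C
  init         0.249      1.221     0.0102
  Δ          -0.1965     0.0655     0.0655
  eq          0.0525      1.286     0.0757
  solve Keq expr → x = 0.0655; check Q = 672.9
Then change container volume by factor 0.5 (V_new/V_old).
Step 2:
                   J          L          C
  init         0.105      2.573     0.1514
  Δ         -0.02036   0.006787   0.006787
  eq         0.08464       2.58     0.1582
  solve Keq expr → x = 0.006787; check Q = 672.9
Then remove 0.02754 M of J.
Step 3:
                   J          L          C
  init        0.0571       2.58     0.1582
  Δ          0.02588  -0.008627  -0.008627
  eq         0.08298      2.571     0.1496
  solve Keq expr → x = -0.008627; check Q = 672.9

[L]_eq = 2.571 M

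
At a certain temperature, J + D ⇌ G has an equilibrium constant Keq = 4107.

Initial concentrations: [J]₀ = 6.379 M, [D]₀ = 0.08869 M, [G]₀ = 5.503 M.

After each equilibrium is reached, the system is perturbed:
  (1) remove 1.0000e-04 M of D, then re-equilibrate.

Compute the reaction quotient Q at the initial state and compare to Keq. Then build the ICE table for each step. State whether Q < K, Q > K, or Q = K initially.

Q₀ = 9.727; Q < K (proceeds forward)

Q₀ = 9.727 vs Keq = 4107 ⇒ Q<K, forward
Step 1:
                  J         D         G
  Initial     6.379   0.08869     5.503
  Change   -0.08847  -0.08847   0.08847
  Equil       6.291 2.1643e-04     5.591
  solve Keq expr → x = 0.08847; check Q = 4107
Then remove 1.0000e-04 M of D.
Step 2:
                  J         D         G
  Initial     6.291 1.1643e-04     5.591
  Change  9.9993e-05 9.9993e-05 -9.9993e-05
  Equil       6.291 2.1642e-04     5.591
  solve Keq expr → x = -9.9993e-05; check Q = 4107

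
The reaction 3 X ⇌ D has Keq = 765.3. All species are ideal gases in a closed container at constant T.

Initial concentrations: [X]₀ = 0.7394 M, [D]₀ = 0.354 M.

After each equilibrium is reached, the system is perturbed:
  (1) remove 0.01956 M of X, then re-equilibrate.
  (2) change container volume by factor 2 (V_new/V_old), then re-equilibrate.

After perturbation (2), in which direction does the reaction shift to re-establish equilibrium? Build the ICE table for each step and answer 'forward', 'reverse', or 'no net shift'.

Direction: reverse

Q₀ = 0.8757 vs Keq = 765.3 ⇒ Q<K, forward
Step 1:
                   X          D
  Initial     0.7394      0.354
  Change     -0.6487     0.2162
  Equil      0.09066     0.5702
  solve Keq expr → x = 0.2162; check Q = 765.3
Then remove 0.01956 M of X.
Step 2:
                   X          D
  Initial     0.0711     0.5702
  Change     0.01922  -0.006406
  Equil      0.09032     0.5638
  solve Keq expr → x = -0.006406; check Q = 765.3
Then change container volume by factor 2 (V_new/V_old).
Step 3:
                   X          D
  Initial    0.04516     0.2819
  Change     0.02579  -0.008597
  Equil      0.07095     0.2733
  solve Keq expr → x = -0.008597; check Q = 765.3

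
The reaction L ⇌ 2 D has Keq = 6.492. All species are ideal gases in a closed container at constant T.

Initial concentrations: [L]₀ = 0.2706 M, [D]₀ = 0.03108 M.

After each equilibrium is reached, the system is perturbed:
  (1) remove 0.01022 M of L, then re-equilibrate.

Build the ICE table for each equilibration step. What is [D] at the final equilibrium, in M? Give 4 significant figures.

[D]_eq = 0.4807 M

Q₀ = 0.00357 vs Keq = 6.492 ⇒ Q<K, forward
Step 1:
                    L           D
  init         0.2706     0.03108
  Δ           -0.2326      0.4653
  eq          0.03795      0.4964
  solve Keq expr → x = 0.2326; check Q = 6.492
Then remove 0.01022 M of L.
Step 2:
                    L           D
  init        0.02773      0.4964
  Δ          0.007856    -0.01571
  eq          0.03559      0.4807
  solve Keq expr → x = -0.007856; check Q = 6.492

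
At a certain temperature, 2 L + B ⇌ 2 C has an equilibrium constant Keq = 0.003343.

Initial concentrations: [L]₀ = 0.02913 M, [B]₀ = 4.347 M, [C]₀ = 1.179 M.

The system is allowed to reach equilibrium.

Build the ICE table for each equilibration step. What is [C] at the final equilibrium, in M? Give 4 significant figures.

Q₀ = 376.8 vs Keq = 0.003343 ⇒ Q>K, reverse
Step 1:
                    L           B           C
  init        0.02913       4.347       1.179
  Δ             1.042      0.5212      -1.042
  eq            1.071       4.868      0.1367
  solve Keq expr → x = -0.5212; check Q = 0.003343

[C]_eq = 0.1367 M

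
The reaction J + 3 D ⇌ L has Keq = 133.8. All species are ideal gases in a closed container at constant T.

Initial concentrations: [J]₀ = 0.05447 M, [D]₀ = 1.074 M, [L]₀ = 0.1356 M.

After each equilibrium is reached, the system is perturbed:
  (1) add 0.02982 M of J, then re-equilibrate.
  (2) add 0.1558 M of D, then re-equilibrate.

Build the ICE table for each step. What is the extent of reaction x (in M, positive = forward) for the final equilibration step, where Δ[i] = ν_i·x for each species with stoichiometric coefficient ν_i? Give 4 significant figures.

Q₀ = 2.01 vs Keq = 133.8 ⇒ Q<K, forward
Step 1:
                    J           D           L
  init        0.05447       1.074      0.1356
  Δ          -0.05264     -0.1579     0.05264
  eq          0.00183      0.9161      0.1882
  solve Keq expr → x = 0.05264; check Q = 133.8
Then add 0.02982 M of J.
Step 2:
                    J           D           L
  init        0.03165      0.9161      0.1882
  Δ          -0.02881    -0.08643     0.02881
  eq         0.002841      0.8297       0.217
  solve Keq expr → x = 0.02881; check Q = 133.8
Then add 0.1558 M of D.
Step 3:
                    J           D           L
  init       0.002841      0.9855       0.217
  Δ         -0.001119   -0.003358    0.001119
  eq         0.001721      0.9821      0.2182
  solve Keq expr → x = 0.001119; check Q = 133.8

x = 0.001119 M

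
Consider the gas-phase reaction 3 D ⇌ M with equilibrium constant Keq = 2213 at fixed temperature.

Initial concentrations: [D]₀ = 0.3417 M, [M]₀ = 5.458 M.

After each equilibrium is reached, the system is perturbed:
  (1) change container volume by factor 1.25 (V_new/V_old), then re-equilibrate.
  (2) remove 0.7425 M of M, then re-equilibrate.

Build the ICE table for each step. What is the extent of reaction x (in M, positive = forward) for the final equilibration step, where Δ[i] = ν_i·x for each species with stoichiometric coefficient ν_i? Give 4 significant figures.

Q₀ = 136.8 vs Keq = 2213 ⇒ Q<K, forward
Step 1:
                    D           M
  Initial      0.3417       5.458
  Change       -0.206     0.06868
  Equil        0.1357       5.527
  solve Keq expr → x = 0.06868; check Q = 2213
Then change container volume by factor 1.25 (V_new/V_old).
Step 2:
                    D           M
  Initial      0.1085       4.421
  Change      0.01735   -0.005785
  Equil        0.1259       4.416
  solve Keq expr → x = -0.005785; check Q = 2213
Then remove 0.7425 M of M.
Step 3:
                    D           M
  Initial      0.1259       3.673
  Change    -0.007467    0.002489
  Equil        0.1184       3.676
  solve Keq expr → x = 0.002489; check Q = 2213

x = 0.002489 M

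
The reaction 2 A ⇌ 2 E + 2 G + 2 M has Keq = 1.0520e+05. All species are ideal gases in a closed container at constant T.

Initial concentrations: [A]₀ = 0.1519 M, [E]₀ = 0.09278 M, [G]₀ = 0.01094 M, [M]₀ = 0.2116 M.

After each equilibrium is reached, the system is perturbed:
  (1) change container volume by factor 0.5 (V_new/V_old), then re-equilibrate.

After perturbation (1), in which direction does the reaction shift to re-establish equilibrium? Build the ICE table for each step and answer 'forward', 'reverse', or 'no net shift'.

Q₀ = 1.9992e-06 vs Keq = 1.0520e+05 ⇒ Q<K, forward
Step 1:
                  A         E         G         M
  init       0.1519   0.09278   0.01094    0.2116
  Δ         -0.1519    0.1519    0.1519    0.1519
  eq      4.4628e-05    0.2446    0.1628    0.3635
  solve Keq expr → x = 0.07593; check Q = 1.0520e+05
Then change container volume by factor 0.5 (V_new/V_old).
Step 2:
                  A         E         G         M
  init    8.9255e-05    0.4893    0.3256    0.7269
  Δ       2.6715e-04 -2.6715e-04 -2.6715e-04 -2.6715e-04
  eq      3.5640e-04     0.489    0.3253    0.7266
  solve Keq expr → x = -1.3357e-04; check Q = 1.0520e+05

Direction: reverse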